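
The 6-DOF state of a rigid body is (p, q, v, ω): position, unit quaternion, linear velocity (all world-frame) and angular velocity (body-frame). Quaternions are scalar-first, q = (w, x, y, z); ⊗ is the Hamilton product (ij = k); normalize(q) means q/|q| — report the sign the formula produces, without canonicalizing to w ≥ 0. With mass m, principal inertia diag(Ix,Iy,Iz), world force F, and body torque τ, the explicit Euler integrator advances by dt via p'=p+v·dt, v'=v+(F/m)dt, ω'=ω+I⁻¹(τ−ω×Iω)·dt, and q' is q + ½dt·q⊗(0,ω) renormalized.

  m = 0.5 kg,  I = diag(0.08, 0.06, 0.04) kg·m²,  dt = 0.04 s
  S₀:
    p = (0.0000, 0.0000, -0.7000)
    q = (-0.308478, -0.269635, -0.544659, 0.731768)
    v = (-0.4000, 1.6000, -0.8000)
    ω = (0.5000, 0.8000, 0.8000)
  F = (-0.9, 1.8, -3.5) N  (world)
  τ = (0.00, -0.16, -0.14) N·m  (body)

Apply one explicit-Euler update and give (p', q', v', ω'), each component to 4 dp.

p' = (-0.0160, 0.0640, -0.7320)
q' = (-0.3087, -0.2931, -0.5378, 0.7277)
v' = (-0.4720, 1.7440, -1.0800)
ω' = (0.5064, 0.6827, 0.6680)

angular accel α = (0.1600, -2.9333, -3.3000)
ω + α·dt = (0.5064, 0.6827, 0.6680)
Hamilton product q⊗(0,ω) = (-0.0148697, -1.1753806, 0.3348096, -0.1901609)
q + ½dt·q⊗(0,ω), renormalized = (-0.3087, -0.2931, -0.5378, 0.7277)
new position p' = (-0.0160, 0.0640, -0.7320)
new velocity v' = (-0.4720, 1.7440, -1.0800)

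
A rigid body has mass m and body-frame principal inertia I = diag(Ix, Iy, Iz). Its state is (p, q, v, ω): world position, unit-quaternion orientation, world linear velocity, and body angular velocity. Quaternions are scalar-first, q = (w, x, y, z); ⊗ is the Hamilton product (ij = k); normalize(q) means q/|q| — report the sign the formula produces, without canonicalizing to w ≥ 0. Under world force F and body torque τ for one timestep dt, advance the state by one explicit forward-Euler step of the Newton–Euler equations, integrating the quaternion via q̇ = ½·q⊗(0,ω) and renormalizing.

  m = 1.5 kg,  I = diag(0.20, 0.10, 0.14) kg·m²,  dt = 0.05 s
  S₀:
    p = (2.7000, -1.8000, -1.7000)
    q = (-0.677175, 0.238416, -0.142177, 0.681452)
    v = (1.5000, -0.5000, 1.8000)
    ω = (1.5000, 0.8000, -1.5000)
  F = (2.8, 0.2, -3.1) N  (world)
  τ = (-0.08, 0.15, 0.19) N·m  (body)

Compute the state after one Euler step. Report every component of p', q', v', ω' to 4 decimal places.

p' = (2.7750, -1.8250, -1.6100)
q' = (-0.6567, 0.2044, -0.1210, 0.7158)
v' = (1.5933, -0.4933, 1.6967)
ω' = (1.4920, 0.9425, -1.3893)

angular accel α = (-0.1600, 2.8500, 2.2143)
new body rate ω' = (1.4920, 0.9425, -1.3893)
q⊗(0,ω) = (0.7782956, -1.3476586, 0.8380620, 1.4197608)
updated quaternion q' = (-0.6567, 0.2044, -0.1210, 0.7158)
a = F/m = (1.8667, 0.1333, -2.0667)
p' = p + v·dt = (2.7750, -1.8250, -1.6100)
v + (F/m)dt = (1.5933, -0.4933, 1.6967)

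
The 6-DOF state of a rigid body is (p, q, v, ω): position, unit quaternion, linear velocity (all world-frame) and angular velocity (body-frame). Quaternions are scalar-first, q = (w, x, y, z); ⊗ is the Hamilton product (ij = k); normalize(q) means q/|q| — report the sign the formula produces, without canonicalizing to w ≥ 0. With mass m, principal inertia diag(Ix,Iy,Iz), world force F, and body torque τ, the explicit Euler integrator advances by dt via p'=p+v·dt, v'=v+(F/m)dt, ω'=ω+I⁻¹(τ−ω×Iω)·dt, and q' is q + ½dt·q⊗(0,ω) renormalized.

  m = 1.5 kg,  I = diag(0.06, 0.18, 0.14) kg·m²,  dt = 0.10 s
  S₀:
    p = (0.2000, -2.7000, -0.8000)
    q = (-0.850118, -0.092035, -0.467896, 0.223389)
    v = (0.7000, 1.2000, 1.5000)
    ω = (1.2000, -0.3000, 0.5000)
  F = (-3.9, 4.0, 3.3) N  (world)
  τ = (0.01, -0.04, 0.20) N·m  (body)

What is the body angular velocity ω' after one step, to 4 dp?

ω' = (1.2067, -0.2956, 0.6737)

precession coupling ω×(Iω) = (0.0060, -0.0480, -0.0432)
angular accel α = (0.0667, 0.0444, 1.7371)
ω + α·dt = (1.2067, -0.2956, 0.6737)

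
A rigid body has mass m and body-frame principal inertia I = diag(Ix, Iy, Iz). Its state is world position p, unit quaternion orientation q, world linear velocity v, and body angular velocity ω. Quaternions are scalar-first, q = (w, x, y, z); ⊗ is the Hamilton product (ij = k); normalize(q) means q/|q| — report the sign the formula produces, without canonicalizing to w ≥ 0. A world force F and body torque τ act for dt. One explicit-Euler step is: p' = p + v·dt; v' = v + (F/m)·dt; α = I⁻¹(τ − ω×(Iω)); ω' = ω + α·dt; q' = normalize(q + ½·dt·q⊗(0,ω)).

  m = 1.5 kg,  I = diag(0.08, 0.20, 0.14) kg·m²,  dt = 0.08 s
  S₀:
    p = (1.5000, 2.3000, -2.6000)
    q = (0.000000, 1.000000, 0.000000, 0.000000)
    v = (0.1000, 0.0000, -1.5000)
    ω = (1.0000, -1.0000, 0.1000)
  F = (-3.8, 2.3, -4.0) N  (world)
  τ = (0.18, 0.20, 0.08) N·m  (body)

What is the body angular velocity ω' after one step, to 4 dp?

gyro term ω×Iω = (0.0060, -0.0060, -0.1200)
(τ − ω×Iω)/I = (2.1750, 1.0300, 1.4286)
ω' = ω + α·dt = (1.1740, -0.9176, 0.2143)

ω' = (1.1740, -0.9176, 0.2143)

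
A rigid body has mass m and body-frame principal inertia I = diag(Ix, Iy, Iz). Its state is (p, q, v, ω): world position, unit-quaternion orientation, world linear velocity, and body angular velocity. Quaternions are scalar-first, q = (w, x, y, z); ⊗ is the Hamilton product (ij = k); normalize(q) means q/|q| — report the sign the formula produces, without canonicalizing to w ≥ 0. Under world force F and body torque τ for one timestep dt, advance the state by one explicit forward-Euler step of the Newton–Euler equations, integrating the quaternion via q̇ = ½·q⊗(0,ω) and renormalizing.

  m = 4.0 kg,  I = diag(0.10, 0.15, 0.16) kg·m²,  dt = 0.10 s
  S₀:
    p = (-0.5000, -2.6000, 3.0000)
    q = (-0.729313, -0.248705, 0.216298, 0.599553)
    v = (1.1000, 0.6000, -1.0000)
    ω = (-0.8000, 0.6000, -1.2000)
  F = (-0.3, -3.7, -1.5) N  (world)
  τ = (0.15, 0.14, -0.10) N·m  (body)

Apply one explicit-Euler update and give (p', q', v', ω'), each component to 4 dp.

new position p' = (-0.3900, -2.5400, 2.9000)
v' = v + a·dt = (1.0925, 0.5075, -1.0375)
gyro term ω×Iω = (-0.0072, -0.0576, -0.0240)
(τ − ω×Iω)/I = (1.5720, 1.3173, -0.4750)
new body rate ω' = (-0.6428, 0.7317, -1.2475)
Hamilton product q⊗(0,ω) = (0.3907208, -0.0358390, -1.2156762, 0.8989910)
q + ½dt·q⊗(0,ω), renormalized = (-0.7076, -0.2497, 0.1550, 0.6425)

p' = (-0.3900, -2.5400, 2.9000)
q' = (-0.7076, -0.2497, 0.1550, 0.6425)
v' = (1.0925, 0.5075, -1.0375)
ω' = (-0.6428, 0.7317, -1.2475)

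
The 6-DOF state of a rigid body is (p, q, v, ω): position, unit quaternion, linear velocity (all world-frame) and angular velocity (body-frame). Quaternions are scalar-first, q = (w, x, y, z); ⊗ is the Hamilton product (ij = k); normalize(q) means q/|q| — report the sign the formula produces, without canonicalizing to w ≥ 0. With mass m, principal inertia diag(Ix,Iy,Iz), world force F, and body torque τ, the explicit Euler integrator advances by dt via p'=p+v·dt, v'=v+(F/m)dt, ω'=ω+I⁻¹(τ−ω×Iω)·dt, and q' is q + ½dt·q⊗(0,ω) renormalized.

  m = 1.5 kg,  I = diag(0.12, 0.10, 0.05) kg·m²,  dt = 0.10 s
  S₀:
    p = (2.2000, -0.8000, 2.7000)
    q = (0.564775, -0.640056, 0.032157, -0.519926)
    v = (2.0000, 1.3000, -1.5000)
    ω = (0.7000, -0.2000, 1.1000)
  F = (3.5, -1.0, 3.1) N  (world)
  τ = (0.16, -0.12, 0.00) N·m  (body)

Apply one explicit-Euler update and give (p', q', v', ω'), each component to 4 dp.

p' = (2.4000, -0.6700, 2.5500)
q' = (0.6148, -0.6224, 0.0434, -0.4825)
v' = (2.2333, 1.2333, -1.2933)
ω' = (0.8242, -0.3739, 1.0944)

a = F/m = (2.3333, -0.6667, 2.0667)
new position p' = (2.4000, -0.6700, 2.5500)
v' = v + a·dt = (2.2333, 1.2333, -1.2933)
ω×(Iω) gyroscopic = (0.0110, 0.0539, 0.0028)
angular accel α = (1.2417, -1.7390, -0.0560)
ω + α·dt = (0.8242, -0.3739, 1.0944)
q⊗(0,ω) = (1.0263892, 0.3267300, 0.2271584, 0.7267538)
q + ½dt·q⊗(0,ω), renormalized = (0.6148, -0.6224, 0.0434, -0.4825)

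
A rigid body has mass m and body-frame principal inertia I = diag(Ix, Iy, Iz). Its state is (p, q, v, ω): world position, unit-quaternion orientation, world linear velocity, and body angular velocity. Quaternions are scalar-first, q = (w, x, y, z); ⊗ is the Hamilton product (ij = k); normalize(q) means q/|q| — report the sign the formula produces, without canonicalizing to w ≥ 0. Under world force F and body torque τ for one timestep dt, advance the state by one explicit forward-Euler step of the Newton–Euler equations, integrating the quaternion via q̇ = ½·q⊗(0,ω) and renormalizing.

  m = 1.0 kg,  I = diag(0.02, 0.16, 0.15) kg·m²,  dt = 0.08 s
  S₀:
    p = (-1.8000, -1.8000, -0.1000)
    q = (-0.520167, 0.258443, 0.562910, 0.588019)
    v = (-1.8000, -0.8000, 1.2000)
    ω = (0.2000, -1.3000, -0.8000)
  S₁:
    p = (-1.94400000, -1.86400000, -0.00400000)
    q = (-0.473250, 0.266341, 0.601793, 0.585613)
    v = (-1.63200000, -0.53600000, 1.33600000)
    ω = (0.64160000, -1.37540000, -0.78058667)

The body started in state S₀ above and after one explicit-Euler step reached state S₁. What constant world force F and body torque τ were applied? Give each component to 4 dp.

F = (2.1000, 3.3000, 1.7000)
τ = (0.1000, -0.1300, 0.0000)

v₁ − v₀ = (0.16800000, 0.26400000, 0.13600000)
applied force F = (2.1000, 3.3000, 1.7000)
Δω = ω₁−ω₀ = (0.44160000, -0.07540000, 0.01941333)
τ = I·(Δω/dt) + ω₀×(Iω₀) = (0.1000, -0.1300, 0.0000)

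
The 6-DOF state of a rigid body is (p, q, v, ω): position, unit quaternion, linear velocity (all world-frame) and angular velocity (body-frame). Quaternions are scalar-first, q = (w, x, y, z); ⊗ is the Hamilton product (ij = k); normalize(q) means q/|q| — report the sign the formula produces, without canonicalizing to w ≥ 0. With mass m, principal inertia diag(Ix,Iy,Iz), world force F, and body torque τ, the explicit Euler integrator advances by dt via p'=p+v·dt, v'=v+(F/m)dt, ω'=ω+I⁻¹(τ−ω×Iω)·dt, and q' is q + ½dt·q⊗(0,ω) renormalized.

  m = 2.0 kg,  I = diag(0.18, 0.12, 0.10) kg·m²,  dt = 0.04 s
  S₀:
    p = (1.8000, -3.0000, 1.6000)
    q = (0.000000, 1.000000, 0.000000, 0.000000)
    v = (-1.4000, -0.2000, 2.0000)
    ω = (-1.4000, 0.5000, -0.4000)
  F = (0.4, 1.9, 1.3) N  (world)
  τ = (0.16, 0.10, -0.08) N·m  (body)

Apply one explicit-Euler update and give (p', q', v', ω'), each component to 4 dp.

p' = (1.7440, -3.0080, 1.6800)
q' = (0.0280, 0.9995, 0.0080, 0.0100)
v' = (-1.3920, -0.1620, 2.0260)
ω' = (-1.3653, 0.5184, -0.4488)

precession coupling ω×(Iω) = (0.0040, 0.0448, 0.0420)
(τ − ω×Iω)/I = (0.8667, 0.4600, -1.2200)
ω + α·dt = (-1.3653, 0.5184, -0.4488)
Hamilton product q⊗(0,ω) = (1.4000000, 0.0000000, 0.4000000, 0.5000000)
updated quaternion q' = (0.0280, 0.9995, 0.0080, 0.0100)
p' = p + v·dt = (1.7440, -3.0080, 1.6800)
v' = v + a·dt = (-1.3920, -0.1620, 2.0260)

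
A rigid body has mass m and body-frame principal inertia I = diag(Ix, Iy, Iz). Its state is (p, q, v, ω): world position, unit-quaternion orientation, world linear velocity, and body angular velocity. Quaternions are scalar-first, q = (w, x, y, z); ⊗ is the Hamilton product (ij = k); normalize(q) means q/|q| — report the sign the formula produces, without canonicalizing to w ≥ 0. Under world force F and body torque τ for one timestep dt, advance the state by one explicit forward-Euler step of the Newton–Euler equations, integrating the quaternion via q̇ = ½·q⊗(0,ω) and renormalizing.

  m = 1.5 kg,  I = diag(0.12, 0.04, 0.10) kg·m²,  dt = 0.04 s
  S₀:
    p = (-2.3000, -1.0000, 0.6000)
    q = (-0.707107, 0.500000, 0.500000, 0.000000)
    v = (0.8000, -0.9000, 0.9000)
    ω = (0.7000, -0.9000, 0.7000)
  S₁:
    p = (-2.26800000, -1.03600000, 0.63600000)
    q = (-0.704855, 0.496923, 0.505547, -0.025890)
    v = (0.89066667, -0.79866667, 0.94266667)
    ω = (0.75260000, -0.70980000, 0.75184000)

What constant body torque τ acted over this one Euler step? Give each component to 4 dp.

τ = (0.1200, 0.2000, 0.1800)

Δω = ω₁−ω₀ = (0.05260000, 0.19020000, 0.05184000)
τ = I·(Δω/dt) + ω₀×(Iω₀) = (0.1200, 0.2000, 0.1800)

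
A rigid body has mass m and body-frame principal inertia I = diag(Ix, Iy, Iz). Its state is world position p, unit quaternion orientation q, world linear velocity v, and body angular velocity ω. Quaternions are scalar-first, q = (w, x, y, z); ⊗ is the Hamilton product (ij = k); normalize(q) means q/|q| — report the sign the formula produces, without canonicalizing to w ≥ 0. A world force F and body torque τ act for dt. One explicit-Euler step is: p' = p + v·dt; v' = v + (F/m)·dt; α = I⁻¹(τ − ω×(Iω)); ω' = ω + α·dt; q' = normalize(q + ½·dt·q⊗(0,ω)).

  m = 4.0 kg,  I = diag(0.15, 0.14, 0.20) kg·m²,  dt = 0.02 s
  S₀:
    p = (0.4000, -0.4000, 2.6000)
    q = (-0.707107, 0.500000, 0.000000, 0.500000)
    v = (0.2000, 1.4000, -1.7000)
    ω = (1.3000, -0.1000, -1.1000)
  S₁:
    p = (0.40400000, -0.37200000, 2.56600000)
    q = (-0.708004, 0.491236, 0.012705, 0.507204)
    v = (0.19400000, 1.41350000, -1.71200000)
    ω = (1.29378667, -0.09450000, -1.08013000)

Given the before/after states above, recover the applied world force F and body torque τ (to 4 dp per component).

velocity change Δv = (-0.00600000, 0.01350000, -0.01200000)
m·(v₁−v₀)/dt = (-1.2000, 2.7000, -2.4000)
ω₁ − ω₀ = (-0.00621333, 0.00550000, 0.01987000)
τ = I·(Δω/dt) + ω₀×(Iω₀) = (-0.0400, 0.1100, 0.2000)

F = (-1.2000, 2.7000, -2.4000)
τ = (-0.0400, 0.1100, 0.2000)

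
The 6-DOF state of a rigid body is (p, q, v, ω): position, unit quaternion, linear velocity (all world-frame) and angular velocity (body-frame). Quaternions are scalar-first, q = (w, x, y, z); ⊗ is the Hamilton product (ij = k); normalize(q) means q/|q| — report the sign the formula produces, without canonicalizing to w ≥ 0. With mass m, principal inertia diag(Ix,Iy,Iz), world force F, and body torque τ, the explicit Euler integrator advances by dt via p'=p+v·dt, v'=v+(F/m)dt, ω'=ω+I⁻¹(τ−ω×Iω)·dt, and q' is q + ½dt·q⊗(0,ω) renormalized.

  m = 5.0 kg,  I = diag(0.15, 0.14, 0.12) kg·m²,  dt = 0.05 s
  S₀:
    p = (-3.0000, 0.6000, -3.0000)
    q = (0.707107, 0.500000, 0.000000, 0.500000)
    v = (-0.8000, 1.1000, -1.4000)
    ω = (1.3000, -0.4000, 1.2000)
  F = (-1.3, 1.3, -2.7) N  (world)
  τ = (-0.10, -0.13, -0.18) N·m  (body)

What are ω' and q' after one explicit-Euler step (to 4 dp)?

ω×(Iω) gyroscopic = (0.0096, 0.0468, 0.0052)
α = I⁻¹(τ − ω×Iω) = (-0.7307, -1.2629, -1.5433)
ω' = ω + α·dt = (1.2635, -0.4631, 1.1228)
2q̇ = q⊗(0,ω) = (-1.2500000, 1.1192391, -0.2328428, 0.6485284)
q + ½dt·q⊗(0,ω), renormalized = (0.6752, 0.5274, -0.0058, 0.5157)

ω' = (1.2635, -0.4631, 1.1228)
q' = (0.6752, 0.5274, -0.0058, 0.5157)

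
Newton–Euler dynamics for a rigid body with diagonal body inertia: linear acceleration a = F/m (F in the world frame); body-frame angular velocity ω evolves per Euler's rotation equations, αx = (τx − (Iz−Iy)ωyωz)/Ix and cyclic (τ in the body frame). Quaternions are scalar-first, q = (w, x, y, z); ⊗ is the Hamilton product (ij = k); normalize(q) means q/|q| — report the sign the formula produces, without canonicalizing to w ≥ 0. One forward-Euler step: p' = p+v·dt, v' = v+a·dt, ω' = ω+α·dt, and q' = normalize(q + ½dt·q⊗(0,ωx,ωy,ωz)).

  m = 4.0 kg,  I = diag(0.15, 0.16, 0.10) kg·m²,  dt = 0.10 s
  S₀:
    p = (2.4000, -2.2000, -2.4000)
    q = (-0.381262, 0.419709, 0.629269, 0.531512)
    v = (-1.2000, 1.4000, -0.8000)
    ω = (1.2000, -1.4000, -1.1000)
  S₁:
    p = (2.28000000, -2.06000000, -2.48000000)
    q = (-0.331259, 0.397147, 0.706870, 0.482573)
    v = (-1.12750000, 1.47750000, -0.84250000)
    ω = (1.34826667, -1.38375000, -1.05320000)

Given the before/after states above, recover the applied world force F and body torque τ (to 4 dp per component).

rate change Δω = (0.14826667, 0.01625000, 0.04680000)
τ = I·(Δω/dt) + ω₀×(Iω₀) = (0.1300, -0.0400, 0.0300)
velocity change Δv = (0.07250000, 0.07750000, -0.04250000)
applied force F = (2.9000, 3.1000, -1.7000)

F = (2.9000, 3.1000, -1.7000)
τ = (0.1300, -0.0400, 0.0300)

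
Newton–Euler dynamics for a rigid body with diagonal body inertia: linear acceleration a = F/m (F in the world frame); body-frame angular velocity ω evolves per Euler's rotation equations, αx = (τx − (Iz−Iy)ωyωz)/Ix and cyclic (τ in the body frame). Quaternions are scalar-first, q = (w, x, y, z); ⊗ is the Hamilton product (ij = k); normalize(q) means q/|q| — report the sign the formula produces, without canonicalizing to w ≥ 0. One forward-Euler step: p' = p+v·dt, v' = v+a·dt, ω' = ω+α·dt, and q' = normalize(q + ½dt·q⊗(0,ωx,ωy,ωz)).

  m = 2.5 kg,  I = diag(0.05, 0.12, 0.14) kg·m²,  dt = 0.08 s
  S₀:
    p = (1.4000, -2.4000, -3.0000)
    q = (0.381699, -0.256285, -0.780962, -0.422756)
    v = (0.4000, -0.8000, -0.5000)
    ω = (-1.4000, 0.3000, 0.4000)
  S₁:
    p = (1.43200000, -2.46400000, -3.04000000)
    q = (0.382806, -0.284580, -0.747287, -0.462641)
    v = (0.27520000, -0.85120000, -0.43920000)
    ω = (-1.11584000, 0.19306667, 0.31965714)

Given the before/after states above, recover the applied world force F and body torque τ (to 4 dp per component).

F = (-3.9000, -1.6000, 1.9000)
τ = (0.1800, -0.1100, -0.1700)

rate change Δω = (0.28416000, -0.10693333, -0.08034286)
ω₀×(Iω₀) = (0.0024, 0.0504, -0.0294)
I·α + gyro = (0.1800, -0.1100, -0.1700)
v₁ − v₀ = (-0.12480000, -0.05120000, 0.06080000)
F = m·Δv/dt = (-3.9000, -1.6000, 1.9000)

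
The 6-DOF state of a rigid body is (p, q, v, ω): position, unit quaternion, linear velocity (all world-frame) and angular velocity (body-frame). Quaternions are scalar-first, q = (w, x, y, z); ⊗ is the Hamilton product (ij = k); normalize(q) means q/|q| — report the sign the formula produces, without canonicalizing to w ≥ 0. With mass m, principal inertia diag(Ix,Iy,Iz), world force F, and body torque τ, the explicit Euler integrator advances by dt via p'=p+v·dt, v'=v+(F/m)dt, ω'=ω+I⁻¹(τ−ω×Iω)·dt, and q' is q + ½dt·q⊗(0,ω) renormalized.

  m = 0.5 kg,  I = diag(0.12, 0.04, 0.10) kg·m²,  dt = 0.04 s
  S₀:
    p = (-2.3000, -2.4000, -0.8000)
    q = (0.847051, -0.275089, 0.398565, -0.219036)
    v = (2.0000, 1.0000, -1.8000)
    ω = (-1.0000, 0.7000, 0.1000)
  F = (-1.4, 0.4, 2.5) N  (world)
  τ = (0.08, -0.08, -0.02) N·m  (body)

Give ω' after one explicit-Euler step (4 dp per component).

ω×(Iω) gyroscopic = (0.0042, -0.0020, 0.0560)
angular accel α = (0.6317, -1.9500, -0.7600)
ω + α·dt = (-0.9747, 0.6220, 0.0696)

ω' = (-0.9747, 0.6220, 0.0696)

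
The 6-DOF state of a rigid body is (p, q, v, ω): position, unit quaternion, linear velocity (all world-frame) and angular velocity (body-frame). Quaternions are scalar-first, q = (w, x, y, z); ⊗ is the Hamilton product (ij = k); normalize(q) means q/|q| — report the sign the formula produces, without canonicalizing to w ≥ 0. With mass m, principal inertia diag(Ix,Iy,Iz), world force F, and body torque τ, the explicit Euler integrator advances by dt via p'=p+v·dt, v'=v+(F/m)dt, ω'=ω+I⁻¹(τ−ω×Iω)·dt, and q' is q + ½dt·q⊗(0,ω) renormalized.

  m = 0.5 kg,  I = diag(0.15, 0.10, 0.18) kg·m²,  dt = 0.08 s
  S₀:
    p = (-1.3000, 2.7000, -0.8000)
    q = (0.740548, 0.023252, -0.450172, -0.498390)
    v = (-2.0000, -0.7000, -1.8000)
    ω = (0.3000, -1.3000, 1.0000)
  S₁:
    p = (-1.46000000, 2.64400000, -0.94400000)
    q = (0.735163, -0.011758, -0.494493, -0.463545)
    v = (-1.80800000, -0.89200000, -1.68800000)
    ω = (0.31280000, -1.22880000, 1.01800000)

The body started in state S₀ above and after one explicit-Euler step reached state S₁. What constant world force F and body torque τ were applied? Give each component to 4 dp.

v₁ − v₀ = (0.19200000, -0.19200000, 0.11200000)
applied force F = (1.2000, -1.2000, 0.7000)
rate change Δω = (0.01280000, 0.07120000, 0.01800000)
precession coupling = (-0.1040, -0.0090, 0.0195)
τ = I·(Δω/dt) + ω₀×(Iω₀) = (-0.0800, 0.0800, 0.0600)

F = (1.2000, -1.2000, 0.7000)
τ = (-0.0800, 0.0800, 0.0600)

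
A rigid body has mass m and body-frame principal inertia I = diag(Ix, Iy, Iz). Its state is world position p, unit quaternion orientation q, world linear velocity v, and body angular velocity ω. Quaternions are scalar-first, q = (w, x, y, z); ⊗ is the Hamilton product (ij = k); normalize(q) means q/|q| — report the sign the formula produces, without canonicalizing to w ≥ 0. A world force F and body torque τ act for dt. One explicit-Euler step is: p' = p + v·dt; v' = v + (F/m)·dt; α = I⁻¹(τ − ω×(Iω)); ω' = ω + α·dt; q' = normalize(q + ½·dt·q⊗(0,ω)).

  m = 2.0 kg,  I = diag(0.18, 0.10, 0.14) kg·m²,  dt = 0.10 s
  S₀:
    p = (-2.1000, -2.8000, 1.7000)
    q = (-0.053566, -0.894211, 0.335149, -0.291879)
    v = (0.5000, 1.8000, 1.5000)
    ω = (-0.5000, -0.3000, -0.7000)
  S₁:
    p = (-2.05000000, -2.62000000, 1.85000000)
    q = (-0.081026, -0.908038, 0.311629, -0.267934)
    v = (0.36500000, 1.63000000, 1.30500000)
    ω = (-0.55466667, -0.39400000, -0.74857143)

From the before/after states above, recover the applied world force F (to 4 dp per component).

F = (-2.7000, -3.4000, -3.9000)

Δv = v₁−v₀ = (-0.13500000, -0.17000000, -0.19500000)
F = m·Δv/dt = (-2.7000, -3.4000, -3.9000)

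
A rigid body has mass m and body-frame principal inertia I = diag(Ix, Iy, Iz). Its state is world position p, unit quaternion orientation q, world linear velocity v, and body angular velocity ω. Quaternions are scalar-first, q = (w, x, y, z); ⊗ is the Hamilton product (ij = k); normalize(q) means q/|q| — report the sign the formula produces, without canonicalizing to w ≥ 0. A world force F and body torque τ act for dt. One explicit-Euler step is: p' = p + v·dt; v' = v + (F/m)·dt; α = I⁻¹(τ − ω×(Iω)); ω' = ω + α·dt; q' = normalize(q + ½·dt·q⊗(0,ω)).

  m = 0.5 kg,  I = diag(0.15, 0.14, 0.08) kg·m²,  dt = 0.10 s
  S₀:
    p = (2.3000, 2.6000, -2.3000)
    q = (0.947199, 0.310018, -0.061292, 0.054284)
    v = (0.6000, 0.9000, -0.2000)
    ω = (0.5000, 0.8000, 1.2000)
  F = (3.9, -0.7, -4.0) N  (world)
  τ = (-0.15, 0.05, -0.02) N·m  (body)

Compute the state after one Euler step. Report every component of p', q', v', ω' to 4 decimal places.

p' = (2.3600, 2.6900, -2.3200)
q' = (0.9359, 0.3269, -0.0405, 0.1247)
v' = (1.3800, 0.7600, -1.0000)
ω' = (0.4384, 0.8057, 1.1800)

a = F/m = (7.8000, -1.4000, -8.0000)
new position p' = (2.3600, 2.6900, -2.3200)
v' = v + a·dt = (1.3800, 0.7600, -1.0000)
α = I⁻¹(τ − ω×Iω) = (-0.6160, 0.0571, -0.2000)
new body rate ω' = (0.4384, 0.8057, 1.1800)
2q̇ = q⊗(0,ω) = (-0.1711162, 0.3566219, 0.4128796, 1.4152992)
updated quaternion q' = (0.9359, 0.3269, -0.0405, 0.1247)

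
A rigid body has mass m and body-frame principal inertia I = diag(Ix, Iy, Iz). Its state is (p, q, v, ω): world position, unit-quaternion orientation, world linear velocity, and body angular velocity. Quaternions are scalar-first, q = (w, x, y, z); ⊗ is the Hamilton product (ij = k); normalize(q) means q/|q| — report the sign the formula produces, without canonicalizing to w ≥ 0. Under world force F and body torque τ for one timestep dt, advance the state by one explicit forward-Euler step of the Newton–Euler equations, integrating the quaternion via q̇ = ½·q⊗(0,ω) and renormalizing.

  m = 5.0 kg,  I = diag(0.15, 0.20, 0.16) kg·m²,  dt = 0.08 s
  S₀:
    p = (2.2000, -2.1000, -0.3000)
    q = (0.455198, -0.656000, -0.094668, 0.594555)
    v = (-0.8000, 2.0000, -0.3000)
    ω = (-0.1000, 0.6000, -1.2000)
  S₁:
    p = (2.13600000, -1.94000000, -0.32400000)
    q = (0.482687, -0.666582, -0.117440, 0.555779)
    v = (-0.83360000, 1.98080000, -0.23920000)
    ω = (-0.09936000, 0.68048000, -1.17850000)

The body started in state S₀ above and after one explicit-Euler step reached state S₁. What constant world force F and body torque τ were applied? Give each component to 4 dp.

F = (-2.1000, -1.2000, 3.8000)
τ = (0.0300, 0.2000, 0.0400)

Δω = ω₁−ω₀ = (0.00064000, 0.08048000, 0.02150000)
I·α + gyro = (0.0300, 0.2000, 0.0400)
v₁ − v₀ = (-0.03360000, -0.01920000, 0.06080000)
m·(v₁−v₀)/dt = (-2.1000, -1.2000, 3.8000)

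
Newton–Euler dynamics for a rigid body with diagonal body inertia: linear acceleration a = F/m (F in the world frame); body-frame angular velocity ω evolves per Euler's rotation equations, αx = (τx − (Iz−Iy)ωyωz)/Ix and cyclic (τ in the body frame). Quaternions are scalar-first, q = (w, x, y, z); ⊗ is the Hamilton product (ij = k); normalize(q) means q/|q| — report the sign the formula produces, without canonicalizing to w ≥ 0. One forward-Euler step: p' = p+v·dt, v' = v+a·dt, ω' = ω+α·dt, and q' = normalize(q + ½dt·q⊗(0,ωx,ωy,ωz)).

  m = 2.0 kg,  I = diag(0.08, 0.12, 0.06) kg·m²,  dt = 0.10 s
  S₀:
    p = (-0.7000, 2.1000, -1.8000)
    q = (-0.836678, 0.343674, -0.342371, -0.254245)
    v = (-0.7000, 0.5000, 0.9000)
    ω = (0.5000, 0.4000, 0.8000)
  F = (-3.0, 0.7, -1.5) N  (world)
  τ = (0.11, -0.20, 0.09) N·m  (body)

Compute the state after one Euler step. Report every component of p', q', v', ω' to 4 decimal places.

p' = (-0.7700, 2.1500, -1.7100)
q' = (-0.8272, 0.3137, -0.3787, -0.2719)
v' = (-0.8500, 0.5350, 0.8250)
ω' = (0.6615, 0.2267, 0.9367)

(τ − ω×Iω)/I = (1.6150, -1.7333, 1.3667)
ω' = ω + α·dt = (0.6615, 0.2267, 0.9367)
Hamilton product q⊗(0,ω) = (0.1685074, -0.5905378, -0.7367329, -0.3606873)
updated quaternion q' = (-0.8272, 0.3137, -0.3787, -0.2719)
a = (-1.5000, 0.3500, -0.7500)
p + v·dt = (-0.7700, 2.1500, -1.7100)
v' = v + a·dt = (-0.8500, 0.5350, 0.8250)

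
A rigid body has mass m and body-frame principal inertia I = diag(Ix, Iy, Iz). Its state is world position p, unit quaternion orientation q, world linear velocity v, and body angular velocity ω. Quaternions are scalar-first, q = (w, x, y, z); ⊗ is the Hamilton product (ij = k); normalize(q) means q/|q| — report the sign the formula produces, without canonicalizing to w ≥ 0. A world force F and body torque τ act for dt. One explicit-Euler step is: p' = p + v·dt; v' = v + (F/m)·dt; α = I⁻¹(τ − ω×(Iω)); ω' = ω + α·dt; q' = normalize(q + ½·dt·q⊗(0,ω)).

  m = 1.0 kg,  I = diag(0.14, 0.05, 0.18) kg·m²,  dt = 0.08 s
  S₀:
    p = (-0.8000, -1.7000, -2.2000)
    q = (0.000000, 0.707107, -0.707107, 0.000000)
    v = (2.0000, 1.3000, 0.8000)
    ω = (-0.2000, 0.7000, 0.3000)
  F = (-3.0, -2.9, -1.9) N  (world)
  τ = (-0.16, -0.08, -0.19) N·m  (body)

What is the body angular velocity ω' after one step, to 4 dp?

(τ − ω×Iω)/I = (-1.3379, -1.6480, -1.1256)
new body rate ω' = (-0.3070, 0.5682, 0.2100)

ω' = (-0.3070, 0.5682, 0.2100)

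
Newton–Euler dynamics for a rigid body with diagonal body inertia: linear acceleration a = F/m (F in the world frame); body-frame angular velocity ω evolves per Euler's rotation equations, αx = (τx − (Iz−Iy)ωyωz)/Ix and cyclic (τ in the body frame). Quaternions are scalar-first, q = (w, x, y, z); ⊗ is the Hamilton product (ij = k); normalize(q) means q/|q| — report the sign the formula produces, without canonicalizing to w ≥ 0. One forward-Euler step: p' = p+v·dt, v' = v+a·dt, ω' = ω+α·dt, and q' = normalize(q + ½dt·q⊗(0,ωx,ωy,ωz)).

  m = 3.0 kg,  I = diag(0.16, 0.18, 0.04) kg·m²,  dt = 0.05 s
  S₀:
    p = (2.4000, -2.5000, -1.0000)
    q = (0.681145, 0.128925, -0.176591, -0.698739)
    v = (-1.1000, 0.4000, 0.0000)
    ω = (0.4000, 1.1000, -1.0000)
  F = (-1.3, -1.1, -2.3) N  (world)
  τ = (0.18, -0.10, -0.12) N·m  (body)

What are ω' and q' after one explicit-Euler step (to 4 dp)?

ω' = (0.4081, 1.0856, -1.1610)
q' = (0.6667, 0.1592, -0.1615, -0.7099)

gyro term ω×Iω = (0.1540, -0.0480, 0.0088)
(τ − ω×Iω)/I = (0.1625, -0.2889, -3.2200)
new body rate ω' = (0.4081, 1.0856, -1.1610)
2q̇ = q⊗(0,ω) = (-0.5560589, 1.2176619, 0.5986889, -0.4686911)
q' = normalize(q + ½dt·q⊗(0,ω)) = (0.6667, 0.1592, -0.1615, -0.7099)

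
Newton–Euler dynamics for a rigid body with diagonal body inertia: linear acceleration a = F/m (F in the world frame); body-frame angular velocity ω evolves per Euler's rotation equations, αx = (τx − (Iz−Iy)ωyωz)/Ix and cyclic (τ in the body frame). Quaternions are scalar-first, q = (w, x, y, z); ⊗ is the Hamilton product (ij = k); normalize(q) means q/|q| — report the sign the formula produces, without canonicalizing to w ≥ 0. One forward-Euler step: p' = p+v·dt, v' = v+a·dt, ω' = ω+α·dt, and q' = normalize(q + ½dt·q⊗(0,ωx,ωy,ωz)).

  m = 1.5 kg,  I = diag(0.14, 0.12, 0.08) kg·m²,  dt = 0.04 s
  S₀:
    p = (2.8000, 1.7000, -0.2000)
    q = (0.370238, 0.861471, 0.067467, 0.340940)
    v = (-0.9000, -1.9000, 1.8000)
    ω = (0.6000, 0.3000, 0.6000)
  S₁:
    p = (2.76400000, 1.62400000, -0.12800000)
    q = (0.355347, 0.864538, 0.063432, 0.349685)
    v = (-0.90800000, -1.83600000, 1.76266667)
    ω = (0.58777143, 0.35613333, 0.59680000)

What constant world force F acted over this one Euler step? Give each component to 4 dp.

Δv = v₁−v₀ = (-0.00800000, 0.06400000, -0.03733333)
applied force F = (-0.3000, 2.4000, -1.4000)

F = (-0.3000, 2.4000, -1.4000)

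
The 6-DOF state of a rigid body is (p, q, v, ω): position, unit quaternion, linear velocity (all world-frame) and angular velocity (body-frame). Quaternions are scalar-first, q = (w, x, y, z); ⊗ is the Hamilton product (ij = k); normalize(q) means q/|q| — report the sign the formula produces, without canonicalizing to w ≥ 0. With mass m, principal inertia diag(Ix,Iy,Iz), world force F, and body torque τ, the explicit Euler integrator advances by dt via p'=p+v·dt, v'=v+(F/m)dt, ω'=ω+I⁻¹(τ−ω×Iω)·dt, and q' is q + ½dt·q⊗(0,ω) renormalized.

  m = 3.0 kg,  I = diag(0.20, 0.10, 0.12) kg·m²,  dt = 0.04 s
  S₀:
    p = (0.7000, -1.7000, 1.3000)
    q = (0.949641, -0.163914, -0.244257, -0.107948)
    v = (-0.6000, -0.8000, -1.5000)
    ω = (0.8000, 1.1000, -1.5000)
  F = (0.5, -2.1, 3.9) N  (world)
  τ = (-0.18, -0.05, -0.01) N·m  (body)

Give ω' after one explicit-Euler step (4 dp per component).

ω' = (0.7706, 1.1184, -1.4740)

α = I⁻¹(τ − ω×Iω) = (-0.7350, 0.4600, 0.6500)
ω + α·dt = (0.7706, 1.1184, -1.4740)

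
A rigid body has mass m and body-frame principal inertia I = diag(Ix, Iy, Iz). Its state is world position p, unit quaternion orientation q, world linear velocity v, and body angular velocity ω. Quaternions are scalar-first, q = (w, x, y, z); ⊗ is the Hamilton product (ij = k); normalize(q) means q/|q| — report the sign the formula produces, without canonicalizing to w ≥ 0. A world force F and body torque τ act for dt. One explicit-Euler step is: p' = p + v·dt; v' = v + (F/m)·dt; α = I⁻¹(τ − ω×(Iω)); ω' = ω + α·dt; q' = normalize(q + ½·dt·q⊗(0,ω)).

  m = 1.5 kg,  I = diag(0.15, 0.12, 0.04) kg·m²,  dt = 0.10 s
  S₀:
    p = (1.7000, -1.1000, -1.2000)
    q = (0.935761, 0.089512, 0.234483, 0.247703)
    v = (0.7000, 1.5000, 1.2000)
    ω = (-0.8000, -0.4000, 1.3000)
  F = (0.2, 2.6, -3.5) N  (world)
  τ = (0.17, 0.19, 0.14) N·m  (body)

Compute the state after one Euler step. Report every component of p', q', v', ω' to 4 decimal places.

p' = (1.7700, -0.9500, -1.0800)
q' = (0.9251, 0.0721, 0.1994, 0.3151)
v' = (0.7133, 1.6733, 0.9667)
ω' = (-0.7144, -0.1463, 1.6740)

precession coupling ω×(Iω) = (0.0416, -0.1144, -0.0096)
angular accel α = (0.8560, 2.5367, 3.7400)
new body rate ω' = (-0.7144, -0.1463, 1.6740)
q⊗(0,ω) = (-0.1566111, -0.3446997, -0.6888324, 1.3682709)
q + ½dt·q⊗(0,ω), renormalized = (0.9251, 0.0721, 0.1994, 0.3151)
p' = p + v·dt = (1.7700, -0.9500, -1.0800)
new velocity v' = (0.7133, 1.6733, 0.9667)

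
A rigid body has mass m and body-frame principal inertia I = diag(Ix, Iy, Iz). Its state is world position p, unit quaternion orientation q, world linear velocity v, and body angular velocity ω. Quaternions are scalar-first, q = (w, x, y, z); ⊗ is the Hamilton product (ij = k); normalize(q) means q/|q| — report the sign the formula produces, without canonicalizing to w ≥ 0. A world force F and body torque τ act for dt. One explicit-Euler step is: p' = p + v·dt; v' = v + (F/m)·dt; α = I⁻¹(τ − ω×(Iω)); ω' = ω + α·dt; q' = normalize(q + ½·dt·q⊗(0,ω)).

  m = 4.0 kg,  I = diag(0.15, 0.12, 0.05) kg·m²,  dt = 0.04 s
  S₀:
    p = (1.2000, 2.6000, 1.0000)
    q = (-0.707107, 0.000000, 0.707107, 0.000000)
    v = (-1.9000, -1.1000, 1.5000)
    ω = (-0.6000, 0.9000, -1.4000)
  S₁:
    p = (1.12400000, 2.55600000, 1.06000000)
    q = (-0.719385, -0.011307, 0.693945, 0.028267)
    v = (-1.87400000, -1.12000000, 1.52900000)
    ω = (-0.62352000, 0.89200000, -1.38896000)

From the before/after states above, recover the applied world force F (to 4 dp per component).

F = (2.6000, -2.0000, 2.9000)

v₁ − v₀ = (0.02600000, -0.02000000, 0.02900000)
m·(v₁−v₀)/dt = (2.6000, -2.0000, 2.9000)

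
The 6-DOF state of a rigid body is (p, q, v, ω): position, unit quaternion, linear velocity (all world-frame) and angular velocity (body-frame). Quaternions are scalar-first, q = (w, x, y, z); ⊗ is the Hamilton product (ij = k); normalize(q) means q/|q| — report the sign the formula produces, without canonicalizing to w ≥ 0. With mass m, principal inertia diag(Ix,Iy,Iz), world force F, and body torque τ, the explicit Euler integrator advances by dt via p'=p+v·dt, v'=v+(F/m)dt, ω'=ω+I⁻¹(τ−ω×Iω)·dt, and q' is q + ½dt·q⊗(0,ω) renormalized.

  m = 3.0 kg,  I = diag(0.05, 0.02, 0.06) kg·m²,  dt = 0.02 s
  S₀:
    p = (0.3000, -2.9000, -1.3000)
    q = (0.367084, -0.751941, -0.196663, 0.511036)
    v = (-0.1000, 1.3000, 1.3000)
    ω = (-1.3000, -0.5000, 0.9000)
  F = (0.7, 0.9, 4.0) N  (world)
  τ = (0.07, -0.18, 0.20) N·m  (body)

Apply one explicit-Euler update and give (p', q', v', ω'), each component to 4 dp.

(τ − ω×Iω)/I = (1.7600, -9.5850, 3.6583)
ω' = ω + α·dt = (-1.2648, -0.6917, 0.9732)
q⊗(0,ω) = (-1.5357872, -0.3986879, -0.1711419, 0.4506842)
q' = normalize(q + ½dt·q⊗(0,ω)) = (0.3517, -0.7558, -0.1983, 0.5155)
p + v·dt = (0.2980, -2.8740, -1.2740)
v + (F/m)dt = (-0.0953, 1.3060, 1.3267)

p' = (0.2980, -2.8740, -1.2740)
q' = (0.3517, -0.7558, -0.1983, 0.5155)
v' = (-0.0953, 1.3060, 1.3267)
ω' = (-1.2648, -0.6917, 0.9732)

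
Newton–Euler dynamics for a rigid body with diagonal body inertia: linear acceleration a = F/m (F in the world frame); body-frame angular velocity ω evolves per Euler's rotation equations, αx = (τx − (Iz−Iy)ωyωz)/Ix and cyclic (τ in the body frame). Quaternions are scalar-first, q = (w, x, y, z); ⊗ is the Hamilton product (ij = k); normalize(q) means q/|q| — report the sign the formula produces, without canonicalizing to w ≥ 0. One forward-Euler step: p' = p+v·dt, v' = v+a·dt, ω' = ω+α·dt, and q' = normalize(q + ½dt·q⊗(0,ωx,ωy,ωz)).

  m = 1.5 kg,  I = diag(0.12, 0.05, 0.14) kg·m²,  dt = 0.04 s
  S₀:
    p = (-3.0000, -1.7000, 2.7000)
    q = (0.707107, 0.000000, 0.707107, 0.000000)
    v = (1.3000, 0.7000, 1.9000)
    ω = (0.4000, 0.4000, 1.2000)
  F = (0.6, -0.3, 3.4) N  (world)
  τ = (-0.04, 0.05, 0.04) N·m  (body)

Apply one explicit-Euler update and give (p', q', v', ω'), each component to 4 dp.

p' = (-2.9480, -1.6720, 2.7760)
q' = (0.7012, 0.0226, 0.7125, 0.0113)
v' = (1.3160, 0.6920, 1.9907)
ω' = (0.3723, 0.4477, 1.2146)

p + v·dt = (-2.9480, -1.6720, 2.7760)
v + (F/m)dt = (1.3160, 0.6920, 1.9907)
α = I⁻¹(τ − ω×Iω) = (-0.6933, 1.1920, 0.3657)
ω' = ω + α·dt = (0.3723, 0.4477, 1.2146)
q⊗(0,ω) = (-0.2828428, 1.1313712, 0.2828428, 0.5656856)
q' = normalize(q + ½dt·q⊗(0,ω)) = (0.7012, 0.0226, 0.7125, 0.0113)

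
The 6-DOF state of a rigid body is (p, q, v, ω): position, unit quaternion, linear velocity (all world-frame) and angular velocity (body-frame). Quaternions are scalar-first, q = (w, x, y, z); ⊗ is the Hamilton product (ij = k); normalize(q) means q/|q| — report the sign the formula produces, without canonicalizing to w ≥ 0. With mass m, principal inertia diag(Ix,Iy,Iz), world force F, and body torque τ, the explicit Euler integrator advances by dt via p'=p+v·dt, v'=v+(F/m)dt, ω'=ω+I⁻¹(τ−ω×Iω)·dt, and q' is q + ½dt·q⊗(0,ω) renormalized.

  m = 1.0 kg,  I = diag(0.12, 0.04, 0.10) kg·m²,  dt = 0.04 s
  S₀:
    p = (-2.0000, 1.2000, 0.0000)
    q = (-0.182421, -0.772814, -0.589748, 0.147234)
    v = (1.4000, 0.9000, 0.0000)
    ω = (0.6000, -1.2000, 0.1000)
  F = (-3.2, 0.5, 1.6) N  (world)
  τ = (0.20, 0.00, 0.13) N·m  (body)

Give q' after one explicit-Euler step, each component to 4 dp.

2q̇ = q⊗(0,ω) = (-0.2587326, 0.0082534, 0.3845270, 1.2629835)
q + ½dt·q⊗(0,ω), renormalized = (-0.1875, -0.7724, -0.5818, 0.1724)

q' = (-0.1875, -0.7724, -0.5818, 0.1724)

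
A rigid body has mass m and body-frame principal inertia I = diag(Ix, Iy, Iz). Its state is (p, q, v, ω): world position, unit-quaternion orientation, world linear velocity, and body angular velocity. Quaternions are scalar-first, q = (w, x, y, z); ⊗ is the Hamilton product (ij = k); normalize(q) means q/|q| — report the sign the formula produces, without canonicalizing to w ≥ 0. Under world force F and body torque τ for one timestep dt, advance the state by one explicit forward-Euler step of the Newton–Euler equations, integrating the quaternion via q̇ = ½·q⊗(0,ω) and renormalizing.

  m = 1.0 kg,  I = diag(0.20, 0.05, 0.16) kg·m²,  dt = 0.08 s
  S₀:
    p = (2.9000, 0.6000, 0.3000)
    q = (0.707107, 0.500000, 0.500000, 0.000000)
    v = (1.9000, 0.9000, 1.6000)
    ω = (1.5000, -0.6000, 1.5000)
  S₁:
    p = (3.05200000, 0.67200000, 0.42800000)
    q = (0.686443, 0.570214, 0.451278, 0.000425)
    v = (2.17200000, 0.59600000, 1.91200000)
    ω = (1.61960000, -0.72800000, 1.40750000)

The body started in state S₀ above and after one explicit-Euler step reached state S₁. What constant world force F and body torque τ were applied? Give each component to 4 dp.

v₁ − v₀ = (0.27200000, -0.30400000, 0.31200000)
m·(v₁−v₀)/dt = (3.4000, -3.8000, 3.9000)
Δω = ω₁−ω₀ = (0.11960000, -0.12800000, -0.09250000)
τ = I·(Δω/dt) + ω₀×(Iω₀) = (0.2000, 0.0100, -0.0500)

F = (3.4000, -3.8000, 3.9000)
τ = (0.2000, 0.0100, -0.0500)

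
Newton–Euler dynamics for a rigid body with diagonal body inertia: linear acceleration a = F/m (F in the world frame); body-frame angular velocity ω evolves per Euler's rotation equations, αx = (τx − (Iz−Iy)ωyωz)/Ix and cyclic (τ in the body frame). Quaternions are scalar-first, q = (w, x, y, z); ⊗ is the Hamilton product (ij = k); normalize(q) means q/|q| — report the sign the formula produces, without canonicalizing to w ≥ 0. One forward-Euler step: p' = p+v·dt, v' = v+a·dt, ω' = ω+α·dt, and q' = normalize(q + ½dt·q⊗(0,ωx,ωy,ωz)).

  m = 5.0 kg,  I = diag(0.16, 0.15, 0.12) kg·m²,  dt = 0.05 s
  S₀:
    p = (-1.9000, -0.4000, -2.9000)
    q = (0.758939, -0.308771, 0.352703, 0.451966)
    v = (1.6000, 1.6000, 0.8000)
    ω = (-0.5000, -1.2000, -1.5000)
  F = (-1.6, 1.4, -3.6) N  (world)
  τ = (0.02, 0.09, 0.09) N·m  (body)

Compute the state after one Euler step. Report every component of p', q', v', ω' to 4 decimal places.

new position p' = (-1.8200, -0.3200, -2.8600)
v + (F/m)dt = (1.5840, 1.6140, 0.7640)
(τ − ω×Iω)/I = (0.4625, 0.4000, 0.8000)
new body rate ω' = (-0.4769, -1.1800, -1.4600)
q⊗(0,ω) = (0.9468071, -0.3661648, -1.5998663, -0.5915318)
q + ½dt·q⊗(0,ω), renormalized = (0.7816, -0.3175, 0.3123, 0.4366)

p' = (-1.8200, -0.3200, -2.8600)
q' = (0.7816, -0.3175, 0.3123, 0.4366)
v' = (1.5840, 1.6140, 0.7640)
ω' = (-0.4769, -1.1800, -1.4600)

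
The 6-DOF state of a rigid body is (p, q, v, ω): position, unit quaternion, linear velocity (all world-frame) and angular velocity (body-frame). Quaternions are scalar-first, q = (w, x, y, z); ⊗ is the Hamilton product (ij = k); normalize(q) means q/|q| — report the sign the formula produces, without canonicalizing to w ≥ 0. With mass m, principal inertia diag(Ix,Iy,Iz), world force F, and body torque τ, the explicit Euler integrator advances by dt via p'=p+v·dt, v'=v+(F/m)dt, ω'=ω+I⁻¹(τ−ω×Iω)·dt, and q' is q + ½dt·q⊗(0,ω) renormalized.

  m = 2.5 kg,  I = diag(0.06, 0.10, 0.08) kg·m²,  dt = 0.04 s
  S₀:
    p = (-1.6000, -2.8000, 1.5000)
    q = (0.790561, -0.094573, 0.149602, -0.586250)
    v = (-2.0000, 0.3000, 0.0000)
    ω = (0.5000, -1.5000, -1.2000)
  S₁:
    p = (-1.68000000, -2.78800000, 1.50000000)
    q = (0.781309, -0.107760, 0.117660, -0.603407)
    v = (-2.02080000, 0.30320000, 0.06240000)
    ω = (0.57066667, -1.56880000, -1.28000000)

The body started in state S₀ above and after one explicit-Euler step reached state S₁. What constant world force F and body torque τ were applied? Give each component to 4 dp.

F = (-1.3000, 0.2000, 3.9000)
τ = (0.0700, -0.1600, -0.1900)

v₁ − v₀ = (-0.02080000, 0.00320000, 0.06240000)
applied force F = (-1.3000, 0.2000, 3.9000)
rate change Δω = (0.07066667, -0.06880000, -0.08000000)
τ = I·(Δω/dt) + ω₀×(Iω₀) = (0.0700, -0.1600, -0.1900)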